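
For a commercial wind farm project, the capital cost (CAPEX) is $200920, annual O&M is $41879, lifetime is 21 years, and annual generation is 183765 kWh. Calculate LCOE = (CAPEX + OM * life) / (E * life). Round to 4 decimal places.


Total cost = CAPEX + OM * lifetime = 200920 + 41879 * 21 = 200920 + 879459 = 1080379
Total generation = annual * lifetime = 183765 * 21 = 3859065 kWh
LCOE = 1080379 / 3859065
LCOE = 0.2800 $/kWh

0.2800


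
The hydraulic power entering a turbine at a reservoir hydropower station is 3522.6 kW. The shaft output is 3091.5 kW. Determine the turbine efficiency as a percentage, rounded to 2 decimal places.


Turbine efficiency = (output power / input power) * 100
eta = (3091.5 / 3522.6) * 100
eta = 87.76%

87.76


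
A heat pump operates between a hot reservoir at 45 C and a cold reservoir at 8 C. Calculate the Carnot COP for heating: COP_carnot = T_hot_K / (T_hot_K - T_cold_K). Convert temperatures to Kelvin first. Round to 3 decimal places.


Convert to Kelvin:
  T_hot = 45 + 273.15 = 318.15 K
  T_cold = 8 + 273.15 = 281.15 K
Apply Carnot COP formula:
  COP = T_hot_K / (T_hot_K - T_cold_K) = 318.15 / 37.0
  COP = 8.599

8.599


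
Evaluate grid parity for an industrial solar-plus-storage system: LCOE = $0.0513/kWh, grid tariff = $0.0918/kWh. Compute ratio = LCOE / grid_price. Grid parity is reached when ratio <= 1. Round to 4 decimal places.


Compare LCOE to grid price:
  LCOE = $0.0513/kWh, Grid price = $0.0918/kWh
  Ratio = LCOE / grid_price = 0.0513 / 0.0918 = 0.5588
  Grid parity achieved (ratio <= 1)? yes

0.5588


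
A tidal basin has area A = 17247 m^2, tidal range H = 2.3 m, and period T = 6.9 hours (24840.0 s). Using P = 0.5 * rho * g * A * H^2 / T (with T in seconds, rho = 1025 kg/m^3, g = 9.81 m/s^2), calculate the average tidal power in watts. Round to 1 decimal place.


Convert period to seconds: T = 6.9 * 3600 = 24840.0 s
H^2 = 2.3^2 = 5.29
P = 0.5 * rho * g * A * H^2 / T
P = 0.5 * 1025 * 9.81 * 17247 * 5.29 / 24840.0
P = 18466.3 W

18466.3


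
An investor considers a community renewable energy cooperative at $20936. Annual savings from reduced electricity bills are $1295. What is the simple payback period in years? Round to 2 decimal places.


Simple payback period = initial cost / annual savings
Payback = 20936 / 1295
Payback = 16.17 years

16.17


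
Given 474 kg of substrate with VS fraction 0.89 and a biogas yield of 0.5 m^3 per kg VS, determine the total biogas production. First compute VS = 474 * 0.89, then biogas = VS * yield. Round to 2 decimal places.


Compute volatile solids:
  VS = mass * VS_fraction = 474 * 0.89 = 421.86 kg
Calculate biogas volume:
  Biogas = VS * specific_yield = 421.86 * 0.5
  Biogas = 210.93 m^3

210.93


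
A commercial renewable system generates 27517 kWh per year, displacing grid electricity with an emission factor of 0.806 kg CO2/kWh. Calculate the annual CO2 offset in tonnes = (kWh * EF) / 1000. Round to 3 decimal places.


CO2 offset in kg = generation * emission_factor
CO2 offset = 27517 * 0.806 = 22178.7 kg
Convert to tonnes:
  CO2 offset = 22178.7 / 1000 = 22.179 tonnes

22.179


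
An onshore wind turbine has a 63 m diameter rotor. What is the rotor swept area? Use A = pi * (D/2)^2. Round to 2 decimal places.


Compute the rotor radius:
  r = D / 2 = 63 / 2 = 31.5 m
Calculate swept area:
  A = pi * r^2 = pi * 31.5^2
  A = 3117.25 m^2

3117.25


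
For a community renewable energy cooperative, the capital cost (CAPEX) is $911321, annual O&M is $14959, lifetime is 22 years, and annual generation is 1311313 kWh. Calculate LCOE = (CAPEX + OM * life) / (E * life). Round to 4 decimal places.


Total cost = CAPEX + OM * lifetime = 911321 + 14959 * 22 = 911321 + 329098 = 1240419
Total generation = annual * lifetime = 1311313 * 22 = 28848886 kWh
LCOE = 1240419 / 28848886
LCOE = 0.0430 $/kWh

0.0430


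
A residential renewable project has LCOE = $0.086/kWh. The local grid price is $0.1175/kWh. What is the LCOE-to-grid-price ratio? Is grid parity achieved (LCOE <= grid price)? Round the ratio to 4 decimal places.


Compare LCOE to grid price:
  LCOE = $0.086/kWh, Grid price = $0.1175/kWh
  Ratio = LCOE / grid_price = 0.086 / 0.1175 = 0.7319
  Grid parity achieved (ratio <= 1)? yes

0.7319


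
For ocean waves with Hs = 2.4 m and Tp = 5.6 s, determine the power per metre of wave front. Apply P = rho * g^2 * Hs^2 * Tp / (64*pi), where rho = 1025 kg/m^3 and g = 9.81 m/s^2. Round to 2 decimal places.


Apply wave power formula:
  g^2 = 9.81^2 = 96.2361
  Hs^2 = 2.4^2 = 5.76
  Numerator = rho * g^2 * Hs^2 * Tp = 1025 * 96.2361 * 5.76 * 5.6 = 3181796.43
  Denominator = 64 * pi = 201.0619
  P = 3181796.43 / 201.0619 = 15824.96 W/m

15824.96


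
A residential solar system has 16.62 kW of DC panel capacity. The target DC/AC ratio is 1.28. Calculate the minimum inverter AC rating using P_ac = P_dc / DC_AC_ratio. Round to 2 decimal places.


The inverter AC capacity is determined by the DC/AC ratio.
Given: P_dc = 16.62 kW, DC/AC ratio = 1.28
P_ac = P_dc / ratio = 16.62 / 1.28
P_ac = 12.98 kW

12.98


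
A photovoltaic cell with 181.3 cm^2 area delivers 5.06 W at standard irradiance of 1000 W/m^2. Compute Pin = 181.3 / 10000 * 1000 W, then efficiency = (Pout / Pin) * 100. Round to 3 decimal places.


First compute the input power:
  Pin = area_cm2 / 10000 * G = 181.3 / 10000 * 1000 = 18.13 W
Then compute efficiency:
  Efficiency = (Pout / Pin) * 100 = (5.06 / 18.13) * 100
  Efficiency = 27.910%

27.910


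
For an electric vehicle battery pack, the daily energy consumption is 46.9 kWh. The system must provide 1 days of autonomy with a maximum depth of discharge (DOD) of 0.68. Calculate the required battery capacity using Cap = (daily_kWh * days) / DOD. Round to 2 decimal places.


Total energy needed = daily * days = 46.9 * 1 = 46.9 kWh
Account for depth of discharge:
  Cap = total_energy / DOD = 46.9 / 0.68
  Cap = 68.97 kWh

68.97


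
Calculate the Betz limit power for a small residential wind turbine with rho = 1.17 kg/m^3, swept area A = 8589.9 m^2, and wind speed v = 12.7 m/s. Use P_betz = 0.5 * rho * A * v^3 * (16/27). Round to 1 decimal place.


The Betz coefficient Cp_max = 16/27 = 0.5926
v^3 = 12.7^3 = 2048.383
P_betz = 0.5 * rho * A * v^3 * Cp_max
P_betz = 0.5 * 1.17 * 8589.9 * 2048.383 * 0.5926
P_betz = 6099740.4 W

6099740.4


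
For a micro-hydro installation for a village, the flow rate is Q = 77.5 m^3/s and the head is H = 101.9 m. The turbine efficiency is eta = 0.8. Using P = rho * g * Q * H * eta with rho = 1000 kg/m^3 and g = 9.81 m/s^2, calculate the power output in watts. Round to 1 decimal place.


Apply the hydropower formula P = rho * g * Q * H * eta
rho * g = 1000 * 9.81 = 9810.0
P = 9810.0 * 77.5 * 101.9 * 0.8
P = 61977618.0 W

61977618.0


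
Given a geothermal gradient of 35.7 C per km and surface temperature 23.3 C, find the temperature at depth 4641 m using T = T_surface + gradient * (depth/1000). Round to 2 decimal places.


Convert depth to km: 4641 / 1000 = 4.641 km
Temperature increase = gradient * depth_km = 35.7 * 4.641 = 165.68 C
Temperature at depth = T_surface + delta_T = 23.3 + 165.68
T = 188.98 C

188.98


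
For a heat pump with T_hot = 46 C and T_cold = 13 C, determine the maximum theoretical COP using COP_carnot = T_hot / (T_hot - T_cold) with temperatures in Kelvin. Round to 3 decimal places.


Convert to Kelvin:
  T_hot = 46 + 273.15 = 319.15 K
  T_cold = 13 + 273.15 = 286.15 K
Apply Carnot COP formula:
  COP = T_hot_K / (T_hot_K - T_cold_K) = 319.15 / 33.0
  COP = 9.671

9.671


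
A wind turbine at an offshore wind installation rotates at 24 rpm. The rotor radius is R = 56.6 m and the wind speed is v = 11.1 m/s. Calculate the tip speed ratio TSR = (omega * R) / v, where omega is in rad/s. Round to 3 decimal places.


Convert rotational speed to rad/s:
  omega = 24 * 2 * pi / 60 = 2.5133 rad/s
Compute tip speed:
  v_tip = omega * R = 2.5133 * 56.6 = 142.251 m/s
Tip speed ratio:
  TSR = v_tip / v_wind = 142.251 / 11.1 = 12.815

12.815


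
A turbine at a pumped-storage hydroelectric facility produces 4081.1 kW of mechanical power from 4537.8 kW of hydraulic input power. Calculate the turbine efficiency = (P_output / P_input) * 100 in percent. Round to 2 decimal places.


Turbine efficiency = (output power / input power) * 100
eta = (4081.1 / 4537.8) * 100
eta = 89.94%

89.94


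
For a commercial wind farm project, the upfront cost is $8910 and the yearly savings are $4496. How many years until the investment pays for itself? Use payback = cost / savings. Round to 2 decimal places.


Simple payback period = initial cost / annual savings
Payback = 8910 / 4496
Payback = 1.98 years

1.98


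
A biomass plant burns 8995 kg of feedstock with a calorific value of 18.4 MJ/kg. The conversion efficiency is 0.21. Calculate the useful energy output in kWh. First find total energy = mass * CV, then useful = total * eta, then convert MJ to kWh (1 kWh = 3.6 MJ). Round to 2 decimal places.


Total energy = mass * CV = 8995 * 18.4 = 165508.0 MJ
Useful energy = total * eta = 165508.0 * 0.21 = 34756.68 MJ
Convert to kWh: 34756.68 / 3.6
Useful energy = 9654.63 kWh

9654.63


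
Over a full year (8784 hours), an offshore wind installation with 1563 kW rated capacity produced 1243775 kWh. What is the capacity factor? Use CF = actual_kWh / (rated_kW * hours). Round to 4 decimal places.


Capacity factor = actual output / maximum possible output
Maximum possible = rated * hours = 1563 * 8784 = 13729392 kWh
CF = 1243775 / 13729392
CF = 0.0906

0.0906


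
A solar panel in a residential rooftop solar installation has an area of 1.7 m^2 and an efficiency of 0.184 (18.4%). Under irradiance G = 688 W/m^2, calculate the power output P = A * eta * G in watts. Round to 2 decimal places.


Use the solar power formula P = A * eta * G.
Given: A = 1.7 m^2, eta = 0.184, G = 688 W/m^2
P = 1.7 * 0.184 * 688
P = 215.21 W

215.21


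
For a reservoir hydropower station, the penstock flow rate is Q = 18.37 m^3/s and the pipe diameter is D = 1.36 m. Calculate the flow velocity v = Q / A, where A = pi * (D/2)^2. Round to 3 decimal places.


Compute pipe cross-sectional area:
  A = pi * (D/2)^2 = pi * (1.36/2)^2 = 1.4527 m^2
Calculate velocity:
  v = Q / A = 18.37 / 1.4527
  v = 12.646 m/s

12.646


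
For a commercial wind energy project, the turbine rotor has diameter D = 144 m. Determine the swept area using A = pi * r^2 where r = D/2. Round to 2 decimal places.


Compute the rotor radius:
  r = D / 2 = 144 / 2 = 72.0 m
Calculate swept area:
  A = pi * r^2 = pi * 72.0^2
  A = 16286.02 m^2

16286.02


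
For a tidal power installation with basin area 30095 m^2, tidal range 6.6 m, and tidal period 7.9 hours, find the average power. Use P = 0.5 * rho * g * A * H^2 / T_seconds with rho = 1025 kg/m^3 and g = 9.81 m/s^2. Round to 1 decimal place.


Convert period to seconds: T = 7.9 * 3600 = 28440.0 s
H^2 = 6.6^2 = 43.56
P = 0.5 * rho * g * A * H^2 / T
P = 0.5 * 1025 * 9.81 * 30095 * 43.56 / 28440.0
P = 231747.7 W

231747.7


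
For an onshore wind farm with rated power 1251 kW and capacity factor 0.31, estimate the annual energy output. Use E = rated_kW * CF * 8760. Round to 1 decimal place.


Annual energy = rated_kW * capacity_factor * hours_per_year
Given: P_rated = 1251 kW, CF = 0.31, hours = 8760
E = 1251 * 0.31 * 8760
E = 3397215.6 kWh

3397215.6


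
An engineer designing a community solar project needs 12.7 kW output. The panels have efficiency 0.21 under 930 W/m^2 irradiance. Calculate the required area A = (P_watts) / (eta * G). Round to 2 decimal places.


Convert target power to watts: P = 12.7 * 1000 = 12700.0 W
Compute denominator: eta * G = 0.21 * 930 = 195.3
Required area A = P / (eta * G) = 12700.0 / 195.3
A = 65.03 m^2

65.03


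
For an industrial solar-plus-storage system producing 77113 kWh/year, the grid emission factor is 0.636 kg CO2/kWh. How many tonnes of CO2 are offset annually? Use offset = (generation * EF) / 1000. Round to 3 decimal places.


CO2 offset in kg = generation * emission_factor
CO2 offset = 77113 * 0.636 = 49043.87 kg
Convert to tonnes:
  CO2 offset = 49043.87 / 1000 = 49.044 tonnes

49.044


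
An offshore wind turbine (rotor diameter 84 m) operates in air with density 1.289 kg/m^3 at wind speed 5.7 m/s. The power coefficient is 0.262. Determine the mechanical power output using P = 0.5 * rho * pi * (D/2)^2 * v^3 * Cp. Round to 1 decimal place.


Step 1 -- Compute swept area:
  A = pi * (D/2)^2 = pi * (84/2)^2 = 5541.77 m^2
Step 2 -- Apply wind power equation:
  P = 0.5 * rho * A * v^3 * Cp
  v^3 = 5.7^3 = 185.193
  P = 0.5 * 1.289 * 5541.77 * 185.193 * 0.262
  P = 173299.5 W

173299.5


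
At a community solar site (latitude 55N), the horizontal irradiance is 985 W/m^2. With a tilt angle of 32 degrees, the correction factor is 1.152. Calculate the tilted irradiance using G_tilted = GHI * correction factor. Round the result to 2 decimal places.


Identify the given values:
  GHI = 985 W/m^2, tilt correction factor = 1.152
Apply the formula G_tilted = GHI * factor:
  G_tilted = 985 * 1.152
  G_tilted = 1134.72 W/m^2

1134.72


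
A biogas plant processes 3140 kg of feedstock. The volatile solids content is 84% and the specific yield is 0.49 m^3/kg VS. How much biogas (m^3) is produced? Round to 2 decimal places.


Compute volatile solids:
  VS = mass * VS_fraction = 3140 * 0.84 = 2637.6 kg
Calculate biogas volume:
  Biogas = VS * specific_yield = 2637.6 * 0.49
  Biogas = 1292.42 m^3

1292.42


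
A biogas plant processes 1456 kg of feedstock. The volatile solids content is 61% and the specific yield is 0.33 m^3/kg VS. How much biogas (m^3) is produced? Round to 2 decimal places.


Compute volatile solids:
  VS = mass * VS_fraction = 1456 * 0.61 = 888.16 kg
Calculate biogas volume:
  Biogas = VS * specific_yield = 888.16 * 0.33
  Biogas = 293.09 m^3

293.09


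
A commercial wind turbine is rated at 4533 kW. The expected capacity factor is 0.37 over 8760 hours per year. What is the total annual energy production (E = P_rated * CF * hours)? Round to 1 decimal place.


Annual energy = rated_kW * capacity_factor * hours_per_year
Given: P_rated = 4533 kW, CF = 0.37, hours = 8760
E = 4533 * 0.37 * 8760
E = 14692359.6 kWh

14692359.6


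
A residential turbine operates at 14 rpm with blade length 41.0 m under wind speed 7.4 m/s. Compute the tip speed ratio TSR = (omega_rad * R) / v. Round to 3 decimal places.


Convert rotational speed to rad/s:
  omega = 14 * 2 * pi / 60 = 1.4661 rad/s
Compute tip speed:
  v_tip = omega * R = 1.4661 * 41.0 = 60.109 m/s
Tip speed ratio:
  TSR = v_tip / v_wind = 60.109 / 7.4 = 8.123

8.123


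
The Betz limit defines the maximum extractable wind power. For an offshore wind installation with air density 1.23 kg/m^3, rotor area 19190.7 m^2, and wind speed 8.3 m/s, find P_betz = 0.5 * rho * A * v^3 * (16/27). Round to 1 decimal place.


The Betz coefficient Cp_max = 16/27 = 0.5926
v^3 = 8.3^3 = 571.787
P_betz = 0.5 * rho * A * v^3 * Cp_max
P_betz = 0.5 * 1.23 * 19190.7 * 571.787 * 0.5926
P_betz = 3999046.3 W

3999046.3


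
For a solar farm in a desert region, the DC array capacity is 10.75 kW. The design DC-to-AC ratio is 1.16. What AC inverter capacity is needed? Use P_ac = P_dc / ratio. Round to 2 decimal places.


The inverter AC capacity is determined by the DC/AC ratio.
Given: P_dc = 10.75 kW, DC/AC ratio = 1.16
P_ac = P_dc / ratio = 10.75 / 1.16
P_ac = 9.27 kW

9.27


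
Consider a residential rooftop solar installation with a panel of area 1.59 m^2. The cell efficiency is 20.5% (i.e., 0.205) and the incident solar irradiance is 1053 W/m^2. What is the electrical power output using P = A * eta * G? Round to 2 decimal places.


Use the solar power formula P = A * eta * G.
Given: A = 1.59 m^2, eta = 0.205, G = 1053 W/m^2
P = 1.59 * 0.205 * 1053
P = 343.23 W

343.23


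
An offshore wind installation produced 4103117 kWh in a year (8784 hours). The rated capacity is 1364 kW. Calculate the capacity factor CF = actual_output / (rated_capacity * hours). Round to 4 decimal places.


Capacity factor = actual output / maximum possible output
Maximum possible = rated * hours = 1364 * 8784 = 11981376 kWh
CF = 4103117 / 11981376
CF = 0.3425

0.3425


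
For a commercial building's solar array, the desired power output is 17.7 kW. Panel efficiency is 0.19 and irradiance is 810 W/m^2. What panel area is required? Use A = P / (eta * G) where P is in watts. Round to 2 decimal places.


Convert target power to watts: P = 17.7 * 1000 = 17700.0 W
Compute denominator: eta * G = 0.19 * 810 = 153.9
Required area A = P / (eta * G) = 17700.0 / 153.9
A = 115.01 m^2

115.01


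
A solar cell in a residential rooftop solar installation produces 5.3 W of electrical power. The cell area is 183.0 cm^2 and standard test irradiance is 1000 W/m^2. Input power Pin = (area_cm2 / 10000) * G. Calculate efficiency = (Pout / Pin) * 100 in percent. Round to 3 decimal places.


First compute the input power:
  Pin = area_cm2 / 10000 * G = 183.0 / 10000 * 1000 = 18.3 W
Then compute efficiency:
  Efficiency = (Pout / Pin) * 100 = (5.3 / 18.3) * 100
  Efficiency = 28.962%

28.962


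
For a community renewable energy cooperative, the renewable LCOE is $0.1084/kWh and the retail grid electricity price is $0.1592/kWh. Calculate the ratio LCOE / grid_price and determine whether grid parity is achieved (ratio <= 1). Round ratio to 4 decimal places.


Compare LCOE to grid price:
  LCOE = $0.1084/kWh, Grid price = $0.1592/kWh
  Ratio = LCOE / grid_price = 0.1084 / 0.1592 = 0.6809
  Grid parity achieved (ratio <= 1)? yes

0.6809


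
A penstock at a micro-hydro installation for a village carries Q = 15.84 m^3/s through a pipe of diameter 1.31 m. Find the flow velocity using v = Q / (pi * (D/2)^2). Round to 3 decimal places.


Compute pipe cross-sectional area:
  A = pi * (D/2)^2 = pi * (1.31/2)^2 = 1.3478 m^2
Calculate velocity:
  v = Q / A = 15.84 / 1.3478
  v = 11.752 m/s

11.752


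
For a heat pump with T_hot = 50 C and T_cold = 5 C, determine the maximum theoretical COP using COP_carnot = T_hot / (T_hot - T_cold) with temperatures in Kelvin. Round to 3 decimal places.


Convert to Kelvin:
  T_hot = 50 + 273.15 = 323.15 K
  T_cold = 5 + 273.15 = 278.15 K
Apply Carnot COP formula:
  COP = T_hot_K / (T_hot_K - T_cold_K) = 323.15 / 45.0
  COP = 7.181

7.181


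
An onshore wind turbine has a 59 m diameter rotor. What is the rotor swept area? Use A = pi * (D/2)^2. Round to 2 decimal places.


Compute the rotor radius:
  r = D / 2 = 59 / 2 = 29.5 m
Calculate swept area:
  A = pi * r^2 = pi * 29.5^2
  A = 2733.97 m^2

2733.97


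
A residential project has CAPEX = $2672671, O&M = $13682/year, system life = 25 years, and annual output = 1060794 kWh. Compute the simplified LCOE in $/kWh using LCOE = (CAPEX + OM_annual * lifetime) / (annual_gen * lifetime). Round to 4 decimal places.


Total cost = CAPEX + OM * lifetime = 2672671 + 13682 * 25 = 2672671 + 342050 = 3014721
Total generation = annual * lifetime = 1060794 * 25 = 26519850 kWh
LCOE = 3014721 / 26519850
LCOE = 0.1137 $/kWh

0.1137


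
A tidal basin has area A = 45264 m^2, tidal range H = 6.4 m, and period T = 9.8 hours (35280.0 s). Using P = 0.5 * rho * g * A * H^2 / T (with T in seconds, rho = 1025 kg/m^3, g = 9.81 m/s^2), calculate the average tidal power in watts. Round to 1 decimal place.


Convert period to seconds: T = 9.8 * 3600 = 35280.0 s
H^2 = 6.4^2 = 40.96
P = 0.5 * rho * g * A * H^2 / T
P = 0.5 * 1025 * 9.81 * 45264 * 40.96 / 35280.0
P = 264208.7 W

264208.7


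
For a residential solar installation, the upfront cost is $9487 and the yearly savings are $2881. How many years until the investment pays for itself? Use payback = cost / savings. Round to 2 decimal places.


Simple payback period = initial cost / annual savings
Payback = 9487 / 2881
Payback = 3.29 years

3.29


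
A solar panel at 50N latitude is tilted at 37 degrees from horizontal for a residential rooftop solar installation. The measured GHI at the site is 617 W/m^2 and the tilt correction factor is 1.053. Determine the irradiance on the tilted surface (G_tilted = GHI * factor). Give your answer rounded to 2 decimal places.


Identify the given values:
  GHI = 617 W/m^2, tilt correction factor = 1.053
Apply the formula G_tilted = GHI * factor:
  G_tilted = 617 * 1.053
  G_tilted = 649.70 W/m^2

649.70


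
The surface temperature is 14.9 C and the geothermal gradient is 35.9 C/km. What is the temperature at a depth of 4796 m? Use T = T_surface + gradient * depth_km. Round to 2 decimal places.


Convert depth to km: 4796 / 1000 = 4.796 km
Temperature increase = gradient * depth_km = 35.9 * 4.796 = 172.18 C
Temperature at depth = T_surface + delta_T = 14.9 + 172.18
T = 187.08 C

187.08


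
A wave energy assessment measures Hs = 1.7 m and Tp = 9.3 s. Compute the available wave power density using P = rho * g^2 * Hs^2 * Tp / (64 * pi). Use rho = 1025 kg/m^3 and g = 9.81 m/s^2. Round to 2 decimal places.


Apply wave power formula:
  g^2 = 9.81^2 = 96.2361
  Hs^2 = 1.7^2 = 2.89
  Numerator = rho * g^2 * Hs^2 * Tp = 1025 * 96.2361 * 2.89 * 9.3 = 2651201.1
  Denominator = 64 * pi = 201.0619
  P = 2651201.1 / 201.0619 = 13185.99 W/m

13185.99


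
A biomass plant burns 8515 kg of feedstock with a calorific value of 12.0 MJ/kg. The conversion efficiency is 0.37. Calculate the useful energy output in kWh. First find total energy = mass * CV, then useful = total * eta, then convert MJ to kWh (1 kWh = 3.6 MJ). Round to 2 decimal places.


Total energy = mass * CV = 8515 * 12.0 = 102180.0 MJ
Useful energy = total * eta = 102180.0 * 0.37 = 37806.6 MJ
Convert to kWh: 37806.6 / 3.6
Useful energy = 10501.83 kWh

10501.83


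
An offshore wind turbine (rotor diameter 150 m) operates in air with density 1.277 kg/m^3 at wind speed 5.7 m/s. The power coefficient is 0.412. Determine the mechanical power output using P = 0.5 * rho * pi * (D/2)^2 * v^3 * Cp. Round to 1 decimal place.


Step 1 -- Compute swept area:
  A = pi * (D/2)^2 = pi * (150/2)^2 = 17671.46 m^2
Step 2 -- Apply wind power equation:
  P = 0.5 * rho * A * v^3 * Cp
  v^3 = 5.7^3 = 185.193
  P = 0.5 * 1.277 * 17671.46 * 185.193 * 0.412
  P = 860904.7 W

860904.7


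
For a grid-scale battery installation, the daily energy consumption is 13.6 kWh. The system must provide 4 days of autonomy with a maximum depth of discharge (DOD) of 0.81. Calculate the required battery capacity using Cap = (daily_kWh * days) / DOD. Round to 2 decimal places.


Total energy needed = daily * days = 13.6 * 4 = 54.4 kWh
Account for depth of discharge:
  Cap = total_energy / DOD = 54.4 / 0.81
  Cap = 67.16 kWh

67.16


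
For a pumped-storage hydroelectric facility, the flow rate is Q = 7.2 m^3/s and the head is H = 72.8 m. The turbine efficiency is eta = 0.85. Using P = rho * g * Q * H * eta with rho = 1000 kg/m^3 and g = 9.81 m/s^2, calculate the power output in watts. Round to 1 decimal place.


Apply the hydropower formula P = rho * g * Q * H * eta
rho * g = 1000 * 9.81 = 9810.0
P = 9810.0 * 7.2 * 72.8 * 0.85
P = 4370708.2 W

4370708.2


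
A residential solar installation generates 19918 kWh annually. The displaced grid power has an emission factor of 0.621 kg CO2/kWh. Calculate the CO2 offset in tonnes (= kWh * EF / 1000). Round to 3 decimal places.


CO2 offset in kg = generation * emission_factor
CO2 offset = 19918 * 0.621 = 12369.08 kg
Convert to tonnes:
  CO2 offset = 12369.08 / 1000 = 12.369 tonnes

12.369


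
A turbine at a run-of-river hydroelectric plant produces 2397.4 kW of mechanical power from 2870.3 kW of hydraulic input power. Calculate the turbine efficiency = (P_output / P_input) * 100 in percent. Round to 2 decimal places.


Turbine efficiency = (output power / input power) * 100
eta = (2397.4 / 2870.3) * 100
eta = 83.52%

83.52


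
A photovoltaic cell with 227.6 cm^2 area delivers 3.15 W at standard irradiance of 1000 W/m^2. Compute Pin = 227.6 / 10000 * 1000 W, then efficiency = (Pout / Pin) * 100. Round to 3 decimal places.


First compute the input power:
  Pin = area_cm2 / 10000 * G = 227.6 / 10000 * 1000 = 22.76 W
Then compute efficiency:
  Efficiency = (Pout / Pin) * 100 = (3.15 / 22.76) * 100
  Efficiency = 13.840%

13.840


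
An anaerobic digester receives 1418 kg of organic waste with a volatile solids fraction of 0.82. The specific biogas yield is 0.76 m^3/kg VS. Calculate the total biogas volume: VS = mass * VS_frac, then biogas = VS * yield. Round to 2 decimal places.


Compute volatile solids:
  VS = mass * VS_fraction = 1418 * 0.82 = 1162.76 kg
Calculate biogas volume:
  Biogas = VS * specific_yield = 1162.76 * 0.76
  Biogas = 883.70 m^3

883.70


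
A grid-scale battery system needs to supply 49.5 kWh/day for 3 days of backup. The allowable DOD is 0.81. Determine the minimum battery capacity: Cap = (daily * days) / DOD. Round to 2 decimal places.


Total energy needed = daily * days = 49.5 * 3 = 148.5 kWh
Account for depth of discharge:
  Cap = total_energy / DOD = 148.5 / 0.81
  Cap = 183.33 kWh

183.33


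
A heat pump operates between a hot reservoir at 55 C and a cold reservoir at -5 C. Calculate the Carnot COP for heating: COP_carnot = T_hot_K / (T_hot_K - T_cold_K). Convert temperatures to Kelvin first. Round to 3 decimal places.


Convert to Kelvin:
  T_hot = 55 + 273.15 = 328.15 K
  T_cold = -5 + 273.15 = 268.15 K
Apply Carnot COP formula:
  COP = T_hot_K / (T_hot_K - T_cold_K) = 328.15 / 60.0
  COP = 5.469

5.469


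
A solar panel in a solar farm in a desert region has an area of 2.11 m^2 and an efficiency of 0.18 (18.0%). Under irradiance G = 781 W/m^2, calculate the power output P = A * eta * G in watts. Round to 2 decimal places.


Use the solar power formula P = A * eta * G.
Given: A = 2.11 m^2, eta = 0.18, G = 781 W/m^2
P = 2.11 * 0.18 * 781
P = 296.62 W

296.62


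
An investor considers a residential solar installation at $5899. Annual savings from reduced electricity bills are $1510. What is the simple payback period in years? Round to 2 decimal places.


Simple payback period = initial cost / annual savings
Payback = 5899 / 1510
Payback = 3.91 years

3.91


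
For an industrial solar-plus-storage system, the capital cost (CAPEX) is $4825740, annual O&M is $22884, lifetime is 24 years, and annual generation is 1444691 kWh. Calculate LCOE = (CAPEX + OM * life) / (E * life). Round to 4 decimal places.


Total cost = CAPEX + OM * lifetime = 4825740 + 22884 * 24 = 4825740 + 549216 = 5374956
Total generation = annual * lifetime = 1444691 * 24 = 34672584 kWh
LCOE = 5374956 / 34672584
LCOE = 0.1550 $/kWh

0.1550


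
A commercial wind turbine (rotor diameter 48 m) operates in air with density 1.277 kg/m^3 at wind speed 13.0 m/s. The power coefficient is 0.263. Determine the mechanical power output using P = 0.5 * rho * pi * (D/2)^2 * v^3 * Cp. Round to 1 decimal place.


Step 1 -- Compute swept area:
  A = pi * (D/2)^2 = pi * (48/2)^2 = 1809.56 m^2
Step 2 -- Apply wind power equation:
  P = 0.5 * rho * A * v^3 * Cp
  v^3 = 13.0^3 = 2197.0
  P = 0.5 * 1.277 * 1809.56 * 2197.0 * 0.263
  P = 667604.2 W

667604.2


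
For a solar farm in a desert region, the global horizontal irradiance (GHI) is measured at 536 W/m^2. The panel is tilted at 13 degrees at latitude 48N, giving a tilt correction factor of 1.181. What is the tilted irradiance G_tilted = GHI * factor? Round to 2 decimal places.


Identify the given values:
  GHI = 536 W/m^2, tilt correction factor = 1.181
Apply the formula G_tilted = GHI * factor:
  G_tilted = 536 * 1.181
  G_tilted = 633.02 W/m^2

633.02


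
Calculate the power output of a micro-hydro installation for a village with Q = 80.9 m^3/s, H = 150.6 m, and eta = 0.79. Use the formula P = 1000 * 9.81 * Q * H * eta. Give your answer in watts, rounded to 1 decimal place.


Apply the hydropower formula P = rho * g * Q * H * eta
rho * g = 1000 * 9.81 = 9810.0
P = 9810.0 * 80.9 * 150.6 * 0.79
P = 94421216.6 W

94421216.6


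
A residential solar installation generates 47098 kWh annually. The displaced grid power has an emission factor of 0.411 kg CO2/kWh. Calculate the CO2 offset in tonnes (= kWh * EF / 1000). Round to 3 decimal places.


CO2 offset in kg = generation * emission_factor
CO2 offset = 47098 * 0.411 = 19357.28 kg
Convert to tonnes:
  CO2 offset = 19357.28 / 1000 = 19.357 tonnes

19.357


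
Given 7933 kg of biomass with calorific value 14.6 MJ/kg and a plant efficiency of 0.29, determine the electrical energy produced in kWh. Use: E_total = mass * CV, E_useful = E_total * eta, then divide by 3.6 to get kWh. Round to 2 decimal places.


Total energy = mass * CV = 7933 * 14.6 = 115821.8 MJ
Useful energy = total * eta = 115821.8 * 0.29 = 33588.32 MJ
Convert to kWh: 33588.32 / 3.6
Useful energy = 9330.09 kWh

9330.09


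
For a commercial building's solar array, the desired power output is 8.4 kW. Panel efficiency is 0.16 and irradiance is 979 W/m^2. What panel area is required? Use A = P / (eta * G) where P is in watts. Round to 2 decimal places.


Convert target power to watts: P = 8.4 * 1000 = 8400.0 W
Compute denominator: eta * G = 0.16 * 979 = 156.64
Required area A = P / (eta * G) = 8400.0 / 156.64
A = 53.63 m^2

53.63


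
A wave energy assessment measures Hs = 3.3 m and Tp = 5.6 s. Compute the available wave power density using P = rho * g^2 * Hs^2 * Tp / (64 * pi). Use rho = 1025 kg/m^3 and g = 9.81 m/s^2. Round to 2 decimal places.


Apply wave power formula:
  g^2 = 9.81^2 = 96.2361
  Hs^2 = 3.3^2 = 10.89
  Numerator = rho * g^2 * Hs^2 * Tp = 1025 * 96.2361 * 10.89 * 5.6 = 6015583.88
  Denominator = 64 * pi = 201.0619
  P = 6015583.88 / 201.0619 = 29919.06 W/m

29919.06


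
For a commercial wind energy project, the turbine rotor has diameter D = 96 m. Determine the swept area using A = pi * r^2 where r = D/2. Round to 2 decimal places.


Compute the rotor radius:
  r = D / 2 = 96 / 2 = 48.0 m
Calculate swept area:
  A = pi * r^2 = pi * 48.0^2
  A = 7238.23 m^2

7238.23


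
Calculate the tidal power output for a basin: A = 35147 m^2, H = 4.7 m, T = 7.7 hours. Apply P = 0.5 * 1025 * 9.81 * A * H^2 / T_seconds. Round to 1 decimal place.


Convert period to seconds: T = 7.7 * 3600 = 27720.0 s
H^2 = 4.7^2 = 22.09
P = 0.5 * rho * g * A * H^2 / T
P = 0.5 * 1025 * 9.81 * 35147 * 22.09 / 27720.0
P = 140816.5 W

140816.5


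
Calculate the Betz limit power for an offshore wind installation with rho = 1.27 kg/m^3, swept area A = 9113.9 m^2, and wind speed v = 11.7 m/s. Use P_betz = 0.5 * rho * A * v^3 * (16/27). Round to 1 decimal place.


The Betz coefficient Cp_max = 16/27 = 0.5926
v^3 = 11.7^3 = 1601.613
P_betz = 0.5 * rho * A * v^3 * Cp_max
P_betz = 0.5 * 1.27 * 9113.9 * 1601.613 * 0.5926
P_betz = 5492774.7 W

5492774.7


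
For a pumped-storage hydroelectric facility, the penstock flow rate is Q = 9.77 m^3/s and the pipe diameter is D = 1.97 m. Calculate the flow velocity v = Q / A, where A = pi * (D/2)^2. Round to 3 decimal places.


Compute pipe cross-sectional area:
  A = pi * (D/2)^2 = pi * (1.97/2)^2 = 3.0481 m^2
Calculate velocity:
  v = Q / A = 9.77 / 3.0481
  v = 3.205 m/s

3.205


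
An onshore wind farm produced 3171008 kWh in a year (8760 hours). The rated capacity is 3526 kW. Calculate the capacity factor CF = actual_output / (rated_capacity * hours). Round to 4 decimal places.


Capacity factor = actual output / maximum possible output
Maximum possible = rated * hours = 3526 * 8760 = 30887760 kWh
CF = 3171008 / 30887760
CF = 0.1027

0.1027


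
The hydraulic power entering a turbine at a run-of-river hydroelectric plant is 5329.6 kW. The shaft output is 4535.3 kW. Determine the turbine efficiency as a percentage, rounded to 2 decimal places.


Turbine efficiency = (output power / input power) * 100
eta = (4535.3 / 5329.6) * 100
eta = 85.10%

85.10


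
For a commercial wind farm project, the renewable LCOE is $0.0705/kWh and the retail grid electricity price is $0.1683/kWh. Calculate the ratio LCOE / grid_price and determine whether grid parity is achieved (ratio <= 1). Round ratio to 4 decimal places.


Compare LCOE to grid price:
  LCOE = $0.0705/kWh, Grid price = $0.1683/kWh
  Ratio = LCOE / grid_price = 0.0705 / 0.1683 = 0.4189
  Grid parity achieved (ratio <= 1)? yes

0.4189


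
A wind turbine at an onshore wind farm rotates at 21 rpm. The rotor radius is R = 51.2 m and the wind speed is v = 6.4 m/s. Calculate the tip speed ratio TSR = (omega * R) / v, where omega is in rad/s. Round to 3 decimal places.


Convert rotational speed to rad/s:
  omega = 21 * 2 * pi / 60 = 2.1991 rad/s
Compute tip speed:
  v_tip = omega * R = 2.1991 * 51.2 = 112.595 m/s
Tip speed ratio:
  TSR = v_tip / v_wind = 112.595 / 6.4 = 17.593

17.593


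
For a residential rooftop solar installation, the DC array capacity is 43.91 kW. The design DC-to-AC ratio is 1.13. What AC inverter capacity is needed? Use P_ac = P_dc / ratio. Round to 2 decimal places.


The inverter AC capacity is determined by the DC/AC ratio.
Given: P_dc = 43.91 kW, DC/AC ratio = 1.13
P_ac = P_dc / ratio = 43.91 / 1.13
P_ac = 38.86 kW

38.86


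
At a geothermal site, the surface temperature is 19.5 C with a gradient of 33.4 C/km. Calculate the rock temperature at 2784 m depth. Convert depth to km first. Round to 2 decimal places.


Convert depth to km: 2784 / 1000 = 2.784 km
Temperature increase = gradient * depth_km = 33.4 * 2.784 = 92.99 C
Temperature at depth = T_surface + delta_T = 19.5 + 92.99
T = 112.49 C

112.49


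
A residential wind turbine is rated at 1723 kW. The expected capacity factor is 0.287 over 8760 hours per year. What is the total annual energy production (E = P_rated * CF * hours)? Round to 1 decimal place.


Annual energy = rated_kW * capacity_factor * hours_per_year
Given: P_rated = 1723 kW, CF = 0.287, hours = 8760
E = 1723 * 0.287 * 8760
E = 4331828.8 kWh

4331828.8


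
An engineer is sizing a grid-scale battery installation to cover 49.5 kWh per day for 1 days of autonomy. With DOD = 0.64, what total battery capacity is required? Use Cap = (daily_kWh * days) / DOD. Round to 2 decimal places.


Total energy needed = daily * days = 49.5 * 1 = 49.5 kWh
Account for depth of discharge:
  Cap = total_energy / DOD = 49.5 / 0.64
  Cap = 77.34 kWh

77.34


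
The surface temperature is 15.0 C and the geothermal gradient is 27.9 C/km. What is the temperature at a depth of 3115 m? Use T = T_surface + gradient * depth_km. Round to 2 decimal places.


Convert depth to km: 3115 / 1000 = 3.115 km
Temperature increase = gradient * depth_km = 27.9 * 3.115 = 86.91 C
Temperature at depth = T_surface + delta_T = 15.0 + 86.91
T = 101.91 C

101.91


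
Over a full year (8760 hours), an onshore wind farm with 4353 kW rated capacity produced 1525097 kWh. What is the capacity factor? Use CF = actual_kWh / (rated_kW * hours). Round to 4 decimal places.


Capacity factor = actual output / maximum possible output
Maximum possible = rated * hours = 4353 * 8760 = 38132280 kWh
CF = 1525097 / 38132280
CF = 0.0400

0.0400


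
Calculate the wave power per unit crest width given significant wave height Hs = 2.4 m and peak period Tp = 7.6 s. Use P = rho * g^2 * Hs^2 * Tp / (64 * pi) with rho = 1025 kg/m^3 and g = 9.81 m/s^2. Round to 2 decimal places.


Apply wave power formula:
  g^2 = 9.81^2 = 96.2361
  Hs^2 = 2.4^2 = 5.76
  Numerator = rho * g^2 * Hs^2 * Tp = 1025 * 96.2361 * 5.76 * 7.6 = 4318152.3
  Denominator = 64 * pi = 201.0619
  P = 4318152.3 / 201.0619 = 21476.73 W/m

21476.73


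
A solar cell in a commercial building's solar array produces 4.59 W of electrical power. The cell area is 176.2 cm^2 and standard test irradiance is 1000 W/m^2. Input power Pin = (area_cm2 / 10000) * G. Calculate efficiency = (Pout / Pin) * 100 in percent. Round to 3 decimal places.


First compute the input power:
  Pin = area_cm2 / 10000 * G = 176.2 / 10000 * 1000 = 17.62 W
Then compute efficiency:
  Efficiency = (Pout / Pin) * 100 = (4.59 / 17.62) * 100
  Efficiency = 26.050%

26.050


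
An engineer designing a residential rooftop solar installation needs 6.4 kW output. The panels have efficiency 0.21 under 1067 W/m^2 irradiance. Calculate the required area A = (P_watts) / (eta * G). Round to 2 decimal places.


Convert target power to watts: P = 6.4 * 1000 = 6400.0 W
Compute denominator: eta * G = 0.21 * 1067 = 224.07
Required area A = P / (eta * G) = 6400.0 / 224.07
A = 28.56 m^2

28.56


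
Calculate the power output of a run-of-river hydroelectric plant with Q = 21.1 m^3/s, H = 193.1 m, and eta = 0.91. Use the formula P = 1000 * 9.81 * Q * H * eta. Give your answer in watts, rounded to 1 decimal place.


Apply the hydropower formula P = rho * g * Q * H * eta
rho * g = 1000 * 9.81 = 9810.0
P = 9810.0 * 21.1 * 193.1 * 0.91
P = 36372665.5 W

36372665.5


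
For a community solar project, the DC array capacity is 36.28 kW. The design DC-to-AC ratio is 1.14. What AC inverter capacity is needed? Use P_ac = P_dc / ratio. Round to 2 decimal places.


The inverter AC capacity is determined by the DC/AC ratio.
Given: P_dc = 36.28 kW, DC/AC ratio = 1.14
P_ac = P_dc / ratio = 36.28 / 1.14
P_ac = 31.82 kW

31.82


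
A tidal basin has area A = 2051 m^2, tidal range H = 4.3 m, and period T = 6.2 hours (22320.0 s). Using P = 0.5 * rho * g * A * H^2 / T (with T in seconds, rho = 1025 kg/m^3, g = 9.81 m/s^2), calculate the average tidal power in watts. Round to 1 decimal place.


Convert period to seconds: T = 6.2 * 3600 = 22320.0 s
H^2 = 4.3^2 = 18.49
P = 0.5 * rho * g * A * H^2 / T
P = 0.5 * 1025 * 9.81 * 2051 * 18.49 / 22320.0
P = 8542.2 W

8542.2


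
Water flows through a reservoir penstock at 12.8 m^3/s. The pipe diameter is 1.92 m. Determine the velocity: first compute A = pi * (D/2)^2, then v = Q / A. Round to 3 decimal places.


Compute pipe cross-sectional area:
  A = pi * (D/2)^2 = pi * (1.92/2)^2 = 2.8953 m^2
Calculate velocity:
  v = Q / A = 12.8 / 2.8953
  v = 4.421 m/s

4.421


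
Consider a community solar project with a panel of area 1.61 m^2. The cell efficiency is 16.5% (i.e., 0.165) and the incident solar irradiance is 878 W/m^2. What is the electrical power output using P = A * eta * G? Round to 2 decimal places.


Use the solar power formula P = A * eta * G.
Given: A = 1.61 m^2, eta = 0.165, G = 878 W/m^2
P = 1.61 * 0.165 * 878
P = 233.24 W

233.24


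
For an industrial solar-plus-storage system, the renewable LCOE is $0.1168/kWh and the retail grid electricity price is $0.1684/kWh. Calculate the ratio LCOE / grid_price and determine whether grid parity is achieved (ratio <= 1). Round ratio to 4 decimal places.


Compare LCOE to grid price:
  LCOE = $0.1168/kWh, Grid price = $0.1684/kWh
  Ratio = LCOE / grid_price = 0.1168 / 0.1684 = 0.6936
  Grid parity achieved (ratio <= 1)? yes

0.6936


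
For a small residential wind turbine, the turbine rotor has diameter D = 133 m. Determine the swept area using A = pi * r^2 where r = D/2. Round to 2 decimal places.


Compute the rotor radius:
  r = D / 2 = 133 / 2 = 66.5 m
Calculate swept area:
  A = pi * r^2 = pi * 66.5^2
  A = 13892.91 m^2

13892.91


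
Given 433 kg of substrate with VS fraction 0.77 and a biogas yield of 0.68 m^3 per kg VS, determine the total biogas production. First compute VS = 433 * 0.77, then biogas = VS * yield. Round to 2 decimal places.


Compute volatile solids:
  VS = mass * VS_fraction = 433 * 0.77 = 333.41 kg
Calculate biogas volume:
  Biogas = VS * specific_yield = 333.41 * 0.68
  Biogas = 226.72 m^3

226.72


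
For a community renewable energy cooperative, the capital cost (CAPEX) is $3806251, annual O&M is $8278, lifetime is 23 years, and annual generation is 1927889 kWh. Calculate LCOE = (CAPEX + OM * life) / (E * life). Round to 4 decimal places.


Total cost = CAPEX + OM * lifetime = 3806251 + 8278 * 23 = 3806251 + 190394 = 3996645
Total generation = annual * lifetime = 1927889 * 23 = 44341447 kWh
LCOE = 3996645 / 44341447
LCOE = 0.0901 $/kWh

0.0901
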